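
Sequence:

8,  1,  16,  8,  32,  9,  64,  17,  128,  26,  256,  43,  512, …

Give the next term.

69

The terms cycle through 2 interleaved subsequences.
Track A: 8, 16, 32, 64, 128, 256, 512 (successive powers of 2).
Track B: 1, 8, 9, 17, 26, 43 (a Fibonacci-like recurrence a_n = a_{n-1} + a_{n-2}).
Position 14 → track B, term 7 = 69.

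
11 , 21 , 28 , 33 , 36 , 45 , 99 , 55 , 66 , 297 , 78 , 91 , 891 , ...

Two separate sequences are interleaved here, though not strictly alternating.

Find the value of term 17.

136

The slot pattern repeats as ABB (period 3), so there are 2 interleaved tracks.
Stream A: 11, 33, 99, 297, 891. Multiplying by 3 each time.
Stream B: 21, 28, 36, 45, 55, 66, 78, 91. Triangular numbers starting at T_6.
Term 17 comes from stream B (its 11th entry): 136.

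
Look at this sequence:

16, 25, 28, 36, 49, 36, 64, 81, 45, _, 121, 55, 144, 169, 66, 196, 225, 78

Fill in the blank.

Reading positions in blocks of 3 reveals the pattern AAB — 2 tracks woven together.
Subsequence A: 16, 25, 36, 49, 64, 81, ?, 121, 144, 169, 196, 225. Consecutive squares n² from n = 4.
Subsequence B: 28, 36, 45, 55, 66, 78. Triangular numbers starting at T_7.
Subsequence A's pattern makes the blank 100.

100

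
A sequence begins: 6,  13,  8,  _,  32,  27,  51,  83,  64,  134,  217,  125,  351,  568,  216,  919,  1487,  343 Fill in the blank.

The slot pattern repeats as AAB (period 3), so there are 2 interleaved tracks.
Subsequence A is 6, 13, ?, 32, 51, 83, 134, 217, 351, 568, 919, 1487, which is each term equals the sum of the previous two.
Subsequence B is 8, 27, 64, 125, 216, 343, which is consecutive cubes n³ from n = 2.
The gap is subsequence A's term 3; the rule gives 19.

19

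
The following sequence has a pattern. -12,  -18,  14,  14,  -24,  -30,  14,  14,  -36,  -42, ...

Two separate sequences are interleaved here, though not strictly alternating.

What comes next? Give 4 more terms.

14, 14, -48, -54

The slot pattern repeats as AABB (period 4), so there are 2 interleaved tracks.
Stream A is -12, -18, -24, -30, -36, -42, which is subtracting 6 each time.
Stream B is 14, 14, 14, 14, which is constant 14.
Position 11 → stream B, term 5 = 14.
The 12th slot belongs to stream B; its 6th term is 14.
The 13th slot belongs to stream A; its 7th term is -48.
Term 14 comes from stream A (its 8th entry): -54.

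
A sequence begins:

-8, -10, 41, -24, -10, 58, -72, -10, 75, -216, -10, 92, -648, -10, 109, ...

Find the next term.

Taking every 3rd term gives 3 separate tracks.
Track A: -8, -24, -72, -216, -648 (geometric with ratio 3).
Track B: -10, -10, -10, -10, -10 (constant -10).
Track C: 41, 58, 75, 92, 109 (adding 17 each time).
Position 16 → track A, term 6 = -1944.

-1944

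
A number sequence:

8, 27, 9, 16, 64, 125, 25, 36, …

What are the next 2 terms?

Positions follow the repeating pattern AABB; grouping by letter gives 2 tracks.
Stream A: 8, 27, 64, 125 (the cubes 2³, 3³, 4³, …).
Stream B: 9, 16, 25, 36 (perfect squares starting at 3²).
Term 9 comes from stream A (its 5th entry): 216.
Position 10 → stream A, term 6 = 343.

216, 343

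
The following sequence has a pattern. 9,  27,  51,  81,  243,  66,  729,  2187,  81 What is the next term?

The slot pattern repeats as AAB (period 3), so there are 2 interleaved tracks.
Track A: 9, 27, 81, 243, 729, 2187 (powers of 3).
Track B: 51, 66, 81 (arithmetic with common difference +15).
Position 10 → track A, term 7 = 6561.

6561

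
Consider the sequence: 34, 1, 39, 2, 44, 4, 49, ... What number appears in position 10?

Positions 1, 3, 5, … form one subsequence and positions 2, 4, 6, … form another.
Track A = 34, 39, 44, 49: arithmetic, step +5.
Track B = 1, 2, 4: successive powers of 2.
The 10th slot belongs to track B; its 5th term is 16.

16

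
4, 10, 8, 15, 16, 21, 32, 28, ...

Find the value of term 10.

36

Odd-indexed and even-indexed terms follow separate rules.
Subsequence A: 4, 8, 16, 32 — successive powers of 2.
Subsequence B: 10, 15, 21, 28 — triangular numbers n(n+1)/2 for n = 4, 5, ….
The 10th slot belongs to subsequence B; its 5th term is 36.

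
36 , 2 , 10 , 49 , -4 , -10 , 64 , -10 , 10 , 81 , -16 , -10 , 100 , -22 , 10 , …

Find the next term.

Split by position mod 3 into 3 tracks.
Track A: 36, 49, 64, 81, 100 (the squares 6², 7², 8², …).
Track B: 2, -4, -10, -16, -22 (subtracting 6 each time).
Track C: 10, -10, 10, -10, 10 (alternating ±10).
Position 16 → track A, term 6 = 121.

121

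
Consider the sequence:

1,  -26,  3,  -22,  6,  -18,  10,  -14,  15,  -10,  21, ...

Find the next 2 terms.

-6, 28

Odd-indexed and even-indexed terms follow separate rules.
Subsequence A: 1, 3, 6, 10, 15, 21 — triangular numbers n(n+1)/2 for n = 1, 2, ….
Subsequence B: -26, -22, -18, -14, -10 — adding 4 each time.
Position 12 → subsequence B, term 6 = -6.
Position 13 falls in subsequence A as its term 7, giving 28.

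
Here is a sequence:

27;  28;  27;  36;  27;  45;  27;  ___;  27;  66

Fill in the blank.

Taking every 2nd term gives 2 separate tracks.
Track A: 27, 27, 27, 27, 27 (always 27).
Track B: 28, 36, 45, ?, 66 (triangular numbers starting at T_7).
The gap is track B's term 4; the rule gives 55.

55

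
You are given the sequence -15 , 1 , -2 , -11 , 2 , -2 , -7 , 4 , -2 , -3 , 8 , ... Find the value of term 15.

-2

Taking every 3rd term gives 3 separate tracks.
Subsequence A: -15, -11, -7, -3 (arithmetic, step +4).
Subsequence B: 1, 2, 4, 8 (powers of 2).
Subsequence C: -2, -2, -2 (constant -2).
Term 15 comes from subsequence C (its 5th entry): -2.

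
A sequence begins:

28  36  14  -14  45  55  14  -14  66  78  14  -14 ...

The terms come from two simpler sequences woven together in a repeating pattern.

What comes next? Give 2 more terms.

Reading positions in blocks of 4 reveals the pattern AABB — 2 tracks woven together.
Subsequence A: 28, 36, 45, 55, 66, 78 — triangular numbers n(n+1)/2 for n = 7, 8, ….
Subsequence B: 14, -14, 14, -14, 14, -14 — oscillating between 14 and -14.
Position 13 falls in subsequence A as its term 7, giving 91.
Position 14 → subsequence A, term 8 = 105.

91, 105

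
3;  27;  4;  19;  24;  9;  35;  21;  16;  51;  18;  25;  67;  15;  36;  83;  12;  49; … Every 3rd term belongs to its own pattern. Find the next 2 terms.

99, 9

Taking every 3rd term gives 3 separate tracks.
Track A = 3, 19, 35, 51, 67, 83: arithmetic, step +16.
Track B = 27, 24, 21, 18, 15, 12: linear: a_n = 30 − 3·n.
Track C = 4, 9, 16, 25, 36, 49: the squares 2², 3², 4², ….
Term 19 comes from track A (its 7th entry): 99.
Term 20 comes from track B (its 7th entry): 9.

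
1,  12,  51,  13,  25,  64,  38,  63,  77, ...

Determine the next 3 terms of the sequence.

101, 164, 90

Reading positions in blocks of 3 reveals the pattern AAB — 2 tracks woven together.
Subsequence A: 1, 12, 13, 25, 38, 63. Each term equals the sum of the previous two.
Subsequence B: 51, 64, 77. Adding 13 each time.
The 10th slot belongs to subsequence A; its 7th term is 101.
Position 11 falls in subsequence A as its term 8, giving 164.
The 12th slot belongs to subsequence B; its 4th term is 90.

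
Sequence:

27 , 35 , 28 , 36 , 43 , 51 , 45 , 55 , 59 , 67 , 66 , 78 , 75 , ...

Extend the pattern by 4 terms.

83, 91, 105, 91

Positions follow the repeating pattern AABB; grouping by letter gives 2 tracks.
Subsequence A: 27, 35, 43, 51, 59, 67, 75. Arithmetic with common difference +8.
Subsequence B: 28, 36, 45, 55, 66, 78. The triangular numbers T_7, T_8, ….
Position 14 falls in subsequence A as its term 8, giving 83.
Position 15 falls in subsequence B as its term 7, giving 91.
Position 16 falls in subsequence B as its term 8, giving 105.
Term 17 comes from subsequence A (its 9th entry): 91.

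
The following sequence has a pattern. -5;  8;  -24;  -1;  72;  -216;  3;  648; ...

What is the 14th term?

Reading positions in blocks of 3 reveals the pattern ABB — 2 tracks woven together.
Stream A: -5, -1, 3. Arithmetic with common difference +4.
Stream B: 8, -24, 72, -216, 648. Multiplying by -3 each time.
Term 14 comes from stream B (its 9th entry): 52488.

52488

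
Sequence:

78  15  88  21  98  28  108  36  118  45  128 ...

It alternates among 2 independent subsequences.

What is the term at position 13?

138

Taking every 2nd term gives 2 separate tracks.
Track A is 78, 88, 98, 108, 118, 128, which is linear: a_n = 68 + 10·n.
Track B is 15, 21, 28, 36, 45, which is triangular numbers starting at T_5.
Position 13 → track A, term 7 = 138.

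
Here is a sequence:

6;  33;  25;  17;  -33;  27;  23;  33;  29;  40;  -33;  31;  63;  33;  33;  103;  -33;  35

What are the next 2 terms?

Split by position mod 3: positions 1, 4, 7, … form one track, and each other residue class forms its own.
Track A: 6, 17, 23, 40, 63, 103 (Fibonacci-style (each term is the sum of the two before it)).
Track B: 33, -33, 33, -33, 33, -33 (alternating ±33).
Track C: 25, 27, 29, 31, 33, 35 (linear: a_n = 23 + 2·n).
Term 19 comes from track A (its 7th entry): 166.
The 20th slot belongs to track B; its 7th term is 33.

166, 33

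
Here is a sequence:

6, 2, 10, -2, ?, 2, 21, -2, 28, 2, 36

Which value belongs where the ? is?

15

Split by position mod 2 into 2 tracks.
Track A = 6, 10, ?, 21, 28, 36: triangular numbers starting at T_3.
Track B = 2, -2, 2, -2, 2: the oscillation 2·(−1)^(n+1).
The gap is track A's term 3; the rule gives 15.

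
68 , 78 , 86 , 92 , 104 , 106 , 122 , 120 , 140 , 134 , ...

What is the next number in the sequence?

158

Odd-indexed and even-indexed terms follow separate rules.
Subsequence A: 68, 86, 104, 122, 140. Linear: a_n = 50 + 18·n.
Subsequence B: 78, 92, 106, 120, 134. Linear: a_n = 64 + 14·n.
Position 11 falls in subsequence A as its term 6, giving 158.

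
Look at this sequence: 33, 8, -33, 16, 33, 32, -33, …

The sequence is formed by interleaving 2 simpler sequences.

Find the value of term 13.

33

Odd-indexed and even-indexed terms follow separate rules.
Track A: 33, -33, 33, -33 (oscillating between 33 and -33).
Track B: 8, 16, 32 (successive powers of 2).
Position 13 falls in track A as its term 7, giving 33.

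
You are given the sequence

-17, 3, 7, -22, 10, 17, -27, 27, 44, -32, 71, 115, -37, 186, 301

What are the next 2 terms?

-42, 487

Reading positions in blocks of 3 reveals the pattern ABB — 2 tracks woven together.
Subsequence A: -17, -22, -27, -32, -37 (arithmetic, step −5).
Subsequence B: 3, 7, 10, 17, 27, 44, 71, 115, 186, 301 (Fibonacci-style (each term is the sum of the two before it)).
The 16th slot belongs to subsequence A; its 6th term is -42.
The 17th slot belongs to subsequence B; its 11th term is 487.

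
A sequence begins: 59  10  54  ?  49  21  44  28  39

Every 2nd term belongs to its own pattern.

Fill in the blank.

15

Taking every 2nd term gives 2 separate tracks.
Stream A: 59, 54, 49, 44, 39. Arithmetic, step −5.
Stream B: 10, ?, 21, 28. Triangular numbers n(n+1)/2 for n = 4, 5, ….
Stream B's pattern makes the blank 15.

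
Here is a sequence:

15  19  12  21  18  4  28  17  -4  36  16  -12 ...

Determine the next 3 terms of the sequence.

The terms cycle through 3 interleaved subsequences.
Track A: 15, 21, 28, 36. The triangular numbers T_5, T_6, ….
Track B: 19, 18, 17, 16. Arithmetic with common difference −1.
Track C: 12, 4, -4, -12. Arithmetic with common difference −8.
The 13th slot belongs to track A; its 5th term is 45.
Term 14 comes from track B (its 5th entry): 15.
Position 15 → track C, term 5 = -20.

45, 15, -20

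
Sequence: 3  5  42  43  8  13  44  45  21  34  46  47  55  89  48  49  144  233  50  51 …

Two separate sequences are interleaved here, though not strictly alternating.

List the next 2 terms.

Positions follow the repeating pattern AABB; grouping by letter gives 2 tracks.
Stream A: 3, 5, 8, 13, 21, 34, 55, 89, 144, 233 (a Fibonacci-like recurrence a_n = a_{n-1} + a_{n-2}).
Stream B: 42, 43, 44, 45, 46, 47, 48, 49, 50, 51 (linear: a_n = 41 + n).
Term 21 comes from stream A (its 11th entry): 377.
Position 22 falls in stream A as its term 12, giving 610.

377, 610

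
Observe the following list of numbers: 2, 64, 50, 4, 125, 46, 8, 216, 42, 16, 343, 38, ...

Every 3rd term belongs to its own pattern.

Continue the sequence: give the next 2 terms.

32, 512

Taking every 3rd term gives 3 separate tracks.
Subsequence A is 2, 4, 8, 16, which is powers of 2.
Subsequence B is 64, 125, 216, 343, which is perfect cubes starting at 4³.
Subsequence C is 50, 46, 42, 38, which is subtracting 4 each time.
Term 13 comes from subsequence A (its 5th entry): 32.
The 14th slot belongs to subsequence B; its 5th term is 512.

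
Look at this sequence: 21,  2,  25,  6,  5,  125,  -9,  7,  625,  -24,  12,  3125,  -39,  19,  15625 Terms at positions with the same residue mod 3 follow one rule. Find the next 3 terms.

Split by position mod 3: positions 1, 4, 7, … form one track, and each other residue class forms its own.
Subsequence A: 21, 6, -9, -24, -39 — linear: a_n = 36 − 15·n.
Subsequence B: 2, 5, 7, 12, 19 — a Fibonacci-like recurrence a_n = a_{n-1} + a_{n-2}.
Subsequence C: 25, 125, 625, 3125, 15625 — successive powers of 5.
Position 16 → subsequence A, term 6 = -54.
Term 17 comes from subsequence B (its 6th entry): 31.
Position 18 → subsequence C, term 6 = 78125.

-54, 31, 78125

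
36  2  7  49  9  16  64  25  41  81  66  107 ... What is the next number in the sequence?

100

Positions follow the repeating pattern ABB; grouping by letter gives 2 tracks.
Stream A is 36, 49, 64, 81, which is the squares 6², 7², 8², ….
Stream B is 2, 7, 9, 16, 25, 41, 66, 107, which is Fibonacci-style (each term is the sum of the two before it).
Position 13 → stream A, term 5 = 100.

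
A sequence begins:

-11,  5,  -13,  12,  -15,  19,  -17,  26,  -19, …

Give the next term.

Taking every 2nd term gives 2 separate tracks.
Track A: -11, -13, -15, -17, -19 — arithmetic with common difference −2.
Track B: 5, 12, 19, 26 — arithmetic, step +7.
Term 10 comes from track B (its 5th entry): 33.

33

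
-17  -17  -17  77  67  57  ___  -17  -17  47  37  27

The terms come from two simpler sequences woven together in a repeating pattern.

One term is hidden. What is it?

Reading positions in blocks of 6 reveals the pattern AAABBB — 2 tracks woven together.
Track A: -17, -17, -17, ?, -17, -17 — always -17.
Track B: 77, 67, 57, 47, 37, 27 — subtracting 10 each time.
The gap is track A's term 4; the rule gives -17.

-17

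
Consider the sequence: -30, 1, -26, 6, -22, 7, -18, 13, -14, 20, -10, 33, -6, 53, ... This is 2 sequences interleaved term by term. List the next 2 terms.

-2, 86

Split by position mod 2 into 2 tracks.
Track A: -30, -26, -22, -18, -14, -10, -6 (linear: a_n = -34 + 4·n).
Track B: 1, 6, 7, 13, 20, 33, 53 (a Fibonacci-like recurrence a_n = a_{n-1} + a_{n-2}).
Term 15 comes from track A (its 8th entry): -2.
The 16th slot belongs to track B; its 8th term is 86.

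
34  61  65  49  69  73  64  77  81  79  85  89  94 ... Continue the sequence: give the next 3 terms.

93, 97, 109

The slot pattern repeats as ABB (period 3), so there are 2 interleaved tracks.
Stream A: 34, 49, 64, 79, 94 (adding 15 each time).
Stream B: 61, 65, 69, 73, 77, 81, 85, 89 (linear: a_n = 57 + 4·n).
Term 14 comes from stream B (its 9th entry): 93.
Position 15 → stream B, term 10 = 97.
Position 16 → stream A, term 6 = 109.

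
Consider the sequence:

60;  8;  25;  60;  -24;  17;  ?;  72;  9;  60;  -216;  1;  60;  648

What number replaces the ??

60

Read the sequence 3 terms at a time; column i is its own pattern.
Stream A: 60, 60, ?, 60, 60 — the constant sequence 60.
Stream B: 8, -24, 72, -216, 648 — a geometric progression (common ratio -3).
Stream C: 25, 17, 9, 1 — subtracting 8 each time.
So the missing entry in stream A is 60.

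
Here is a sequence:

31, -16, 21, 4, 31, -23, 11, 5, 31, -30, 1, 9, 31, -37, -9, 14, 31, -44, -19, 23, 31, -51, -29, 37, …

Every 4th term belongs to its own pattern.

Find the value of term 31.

Read the sequence 4 terms at a time; column i is its own pattern.
Track A = 31, 31, 31, 31, 31, 31: always 31.
Track B = -16, -23, -30, -37, -44, -51: linear: a_n = -9 − 7·n.
Track C = 21, 11, 1, -9, -19, -29: subtracting 10 each time.
Track D = 4, 5, 9, 14, 23, 37: a Fibonacci-like recurrence a_n = a_{n-1} + a_{n-2}.
Position 31 falls in track C as its term 8, giving -49.

-49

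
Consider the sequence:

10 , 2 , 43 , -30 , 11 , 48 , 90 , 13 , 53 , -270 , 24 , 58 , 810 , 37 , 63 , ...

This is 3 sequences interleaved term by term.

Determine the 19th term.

7290

Split by position mod 3: positions 1, 4, 7, … form one track, and each other residue class forms its own.
Track A: 10, -30, 90, -270, 810. Geometric with ratio -3.
Track B: 2, 11, 13, 24, 37. A Fibonacci-like recurrence a_n = a_{n-1} + a_{n-2}.
Track C: 43, 48, 53, 58, 63. Adding 5 each time.
Position 19 falls in track A as its term 7, giving 7290.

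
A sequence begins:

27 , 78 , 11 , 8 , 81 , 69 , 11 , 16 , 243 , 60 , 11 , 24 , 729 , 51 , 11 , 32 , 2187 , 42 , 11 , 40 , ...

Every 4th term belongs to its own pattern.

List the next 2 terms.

6561, 33

Split by position mod 4 into 4 tracks.
Stream A: 27, 81, 243, 729, 2187. Successive powers of 3.
Stream B: 78, 69, 60, 51, 42. Linear: a_n = 87 − 9·n.
Stream C: 11, 11, 11, 11, 11. Constant 11.
Stream D: 8, 16, 24, 32, 40. Arithmetic with common difference +8.
Position 21 → stream A, term 6 = 6561.
The 22nd slot belongs to stream B; its 6th term is 33.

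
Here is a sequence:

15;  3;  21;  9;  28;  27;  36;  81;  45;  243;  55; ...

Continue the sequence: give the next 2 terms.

729, 66

Taking every 2nd term gives 2 separate tracks.
Stream A: 15, 21, 28, 36, 45, 55. Triangular numbers n(n+1)/2 for n = 5, 6, ….
Stream B: 3, 9, 27, 81, 243. Geometric with ratio 3.
Term 12 comes from stream B (its 6th entry): 729.
Position 13 falls in stream A as its term 7, giving 66.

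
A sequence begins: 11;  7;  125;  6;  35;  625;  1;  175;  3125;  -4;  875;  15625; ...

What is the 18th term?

390625

Split by position mod 3 into 3 tracks.
Track A is 11, 6, 1, -4, which is linear: a_n = 16 − 5·n.
Track B is 7, 35, 175, 875, which is a geometric progression (common ratio 5).
Track C is 125, 625, 3125, 15625, which is successive powers of 5.
Position 18 falls in track C as its term 6, giving 390625.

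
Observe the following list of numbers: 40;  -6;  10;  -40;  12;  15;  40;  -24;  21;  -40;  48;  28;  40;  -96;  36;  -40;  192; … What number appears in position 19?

40

Split by position mod 3: positions 1, 4, 7, … form one track, and each other residue class forms its own.
Stream A = 40, -40, 40, -40, 40, -40: the oscillation 40·(−1)^(n+1).
Stream B = -6, 12, -24, 48, -96, 192: geometric with ratio -2.
Stream C = 10, 15, 21, 28, 36: triangular numbers starting at T_4.
Term 19 comes from stream A (its 7th entry): 40.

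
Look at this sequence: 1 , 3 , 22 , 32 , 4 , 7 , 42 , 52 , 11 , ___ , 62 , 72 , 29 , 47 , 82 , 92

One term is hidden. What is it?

Reading positions in blocks of 4 reveals the pattern AABB — 2 tracks woven together.
Track A: 1, 3, 4, 7, 11, ?, 29, 47 — Fibonacci-style (each term is the sum of the two before it).
Track B: 22, 32, 42, 52, 62, 72, 82, 92 — adding 10 each time.
The gap is track A's term 6; the rule gives 18.

18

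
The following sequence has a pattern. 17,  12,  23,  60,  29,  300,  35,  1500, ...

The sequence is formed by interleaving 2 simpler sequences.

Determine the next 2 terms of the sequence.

Taking every 2nd term gives 2 separate tracks.
Stream A: 17, 23, 29, 35 — adding 6 each time.
Stream B: 12, 60, 300, 1500 — multiplying by 5 each time.
Position 9 → stream A, term 5 = 41.
Position 10 → stream B, term 5 = 7500.

41, 7500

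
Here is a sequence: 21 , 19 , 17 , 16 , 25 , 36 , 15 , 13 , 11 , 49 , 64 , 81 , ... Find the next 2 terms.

9, 7

The slot pattern repeats as AAABBB (period 6), so there are 2 interleaved tracks.
Subsequence A is 21, 19, 17, 15, 13, 11, which is subtracting 2 each time.
Subsequence B is 16, 25, 36, 49, 64, 81, which is the squares 4², 5², 6², ….
Position 13 falls in subsequence A as its term 7, giving 9.
Position 14 → subsequence A, term 8 = 7.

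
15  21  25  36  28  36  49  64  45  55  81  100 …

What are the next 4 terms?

66, 78, 121, 144

Positions follow the repeating pattern AABB; grouping by letter gives 2 tracks.
Subsequence A: 15, 21, 28, 36, 45, 55 (triangular numbers starting at T_5).
Subsequence B: 25, 36, 49, 64, 81, 100 (the squares 5², 6², 7², …).
The 13th slot belongs to subsequence A; its 7th term is 66.
Term 14 comes from subsequence A (its 8th entry): 78.
Position 15 → subsequence B, term 7 = 121.
Position 16 → subsequence B, term 8 = 144.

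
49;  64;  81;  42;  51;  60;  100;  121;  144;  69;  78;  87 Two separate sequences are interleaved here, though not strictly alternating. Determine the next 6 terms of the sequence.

Reading positions in blocks of 6 reveals the pattern AAABBB — 2 tracks woven together.
Track A: 49, 64, 81, 100, 121, 144. Consecutive squares n² from n = 7.
Track B: 42, 51, 60, 69, 78, 87. Adding 9 each time.
Term 13 comes from track A (its 7th entry): 169.
Position 14 → track A, term 8 = 196.
The 15th slot belongs to track A; its 9th term is 225.
Term 16 comes from track B (its 7th entry): 96.
The 17th slot belongs to track B; its 8th term is 105.
Term 18 comes from track B (its 9th entry): 114.

169, 196, 225, 96, 105, 114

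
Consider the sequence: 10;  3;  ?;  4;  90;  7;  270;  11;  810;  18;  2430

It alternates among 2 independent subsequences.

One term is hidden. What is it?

30

Split by position mod 2 into 2 tracks.
Track A: 10, ?, 90, 270, 810, 2430. Geometric with ratio 3.
Track B: 3, 4, 7, 11, 18. A Fibonacci-like recurrence a_n = a_{n-1} + a_{n-2}.
The gap is track A's term 2; the rule gives 30.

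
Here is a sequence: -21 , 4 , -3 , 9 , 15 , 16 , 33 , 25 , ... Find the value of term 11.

69

The terms cycle through 2 interleaved subsequences.
Track A = -21, -3, 15, 33: arithmetic with common difference +18.
Track B = 4, 9, 16, 25: the squares 2², 3², 4², ….
Position 11 → track A, term 6 = 69.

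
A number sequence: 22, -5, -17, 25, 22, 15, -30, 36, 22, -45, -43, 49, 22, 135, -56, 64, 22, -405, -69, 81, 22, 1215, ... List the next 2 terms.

-82, 100

Split by position mod 4 into 4 tracks.
Track A: 22, 22, 22, 22, 22, 22 — constant 22.
Track B: -5, 15, -45, 135, -405, 1215 — multiplying by -3 each time.
Track C: -17, -30, -43, -56, -69 — linear: a_n = -4 − 13·n.
Track D: 25, 36, 49, 64, 81 — perfect squares starting at 5².
Position 23 → track C, term 6 = -82.
Term 24 comes from track D (its 6th entry): 100.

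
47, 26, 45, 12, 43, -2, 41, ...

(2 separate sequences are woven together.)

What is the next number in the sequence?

-16

The terms cycle through 2 interleaved subsequences.
Stream A = 47, 45, 43, 41: linear: a_n = 49 − 2·n.
Stream B = 26, 12, -2: arithmetic, step −14.
Position 8 falls in stream B as its term 4, giving -16.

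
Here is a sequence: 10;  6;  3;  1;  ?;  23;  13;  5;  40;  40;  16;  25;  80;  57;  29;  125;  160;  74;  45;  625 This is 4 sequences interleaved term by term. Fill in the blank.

20

Taking every 4th term gives 4 separate tracks.
Stream A: 10, ?, 40, 80, 160 (a geometric progression (common ratio 2)).
Stream B: 6, 23, 40, 57, 74 (adding 17 each time).
Stream C: 3, 13, 16, 29, 45 (a Fibonacci-like recurrence a_n = a_{n-1} + a_{n-2}).
Stream D: 1, 5, 25, 125, 625 (successive powers of 5).
The gap is stream A's term 2; the rule gives 20.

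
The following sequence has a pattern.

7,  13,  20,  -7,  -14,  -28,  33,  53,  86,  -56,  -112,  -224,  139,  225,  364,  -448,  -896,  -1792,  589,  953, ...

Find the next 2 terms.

1542, -3584

Reading positions in blocks of 6 reveals the pattern AAABBB — 2 tracks woven together.
Stream A = 7, 13, 20, 33, 53, 86, 139, 225, 364, 589, 953: each term equals the sum of the previous two.
Stream B = -7, -14, -28, -56, -112, -224, -448, -896, -1792: a geometric progression (common ratio 2).
Position 21 → stream A, term 12 = 1542.
Term 22 comes from stream B (its 10th entry): -3584.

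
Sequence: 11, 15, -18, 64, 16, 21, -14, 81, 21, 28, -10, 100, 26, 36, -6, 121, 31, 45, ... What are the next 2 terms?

Split by position mod 4: positions 1, 5, 9, … form one track, and each other residue class forms its own.
Subsequence A: 11, 16, 21, 26, 31 (linear: a_n = 6 + 5·n).
Subsequence B: 15, 21, 28, 36, 45 (the triangular numbers T_5, T_6, …).
Subsequence C: -18, -14, -10, -6 (arithmetic with common difference +4).
Subsequence D: 64, 81, 100, 121 (perfect squares starting at 8²).
Position 19 falls in subsequence C as its term 5, giving -2.
Position 20 → subsequence D, term 5 = 144.

-2, 144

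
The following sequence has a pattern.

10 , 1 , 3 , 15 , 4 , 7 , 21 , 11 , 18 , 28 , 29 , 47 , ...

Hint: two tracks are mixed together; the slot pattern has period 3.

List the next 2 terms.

Positions follow the repeating pattern ABB; grouping by letter gives 2 tracks.
Subsequence A: 10, 15, 21, 28 (triangular numbers starting at T_4).
Subsequence B: 1, 3, 4, 7, 11, 18, 29, 47 (a Fibonacci-like recurrence a_n = a_{n-1} + a_{n-2}).
Position 13 falls in subsequence A as its term 5, giving 36.
Position 14 falls in subsequence B as its term 9, giving 76.

36, 76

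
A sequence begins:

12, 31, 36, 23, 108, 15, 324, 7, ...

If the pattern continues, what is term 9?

Positions 1, 3, 5, … form one subsequence and positions 2, 4, 6, … form another.
Track A: 12, 36, 108, 324 (multiplying by 3 each time).
Track B: 31, 23, 15, 7 (arithmetic with common difference −8).
Term 9 comes from track A (its 5th entry): 972.

972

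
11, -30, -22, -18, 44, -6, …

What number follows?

-88

Odd-indexed and even-indexed terms follow separate rules.
Stream A = 11, -22, 44: geometric with ratio -2.
Stream B = -30, -18, -6: linear: a_n = -42 + 12·n.
Position 7 → stream A, term 4 = -88.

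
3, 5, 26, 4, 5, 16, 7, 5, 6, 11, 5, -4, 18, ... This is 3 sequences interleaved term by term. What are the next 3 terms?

Taking every 3rd term gives 3 separate tracks.
Subsequence A: 3, 4, 7, 11, 18 — a Fibonacci-like recurrence a_n = a_{n-1} + a_{n-2}.
Subsequence B: 5, 5, 5, 5 — always 5.
Subsequence C: 26, 16, 6, -4 — arithmetic, step −10.
The 14th slot belongs to subsequence B; its 5th term is 5.
The 15th slot belongs to subsequence C; its 5th term is -14.
Position 16 falls in subsequence A as its term 6, giving 29.

5, -14, 29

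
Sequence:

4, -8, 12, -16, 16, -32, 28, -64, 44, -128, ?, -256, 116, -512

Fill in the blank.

72

Taking every 2nd term gives 2 separate tracks.
Track A: 4, 12, 16, 28, 44, ?, 116 — Fibonacci-style (each term is the sum of the two before it).
Track B: -8, -16, -32, -64, -128, -256, -512 — a geometric progression (common ratio 2).
The gap is track A's term 6; the rule gives 72.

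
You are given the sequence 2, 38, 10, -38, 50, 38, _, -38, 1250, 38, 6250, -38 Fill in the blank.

250

The terms cycle through 2 interleaved subsequences.
Subsequence A: 2, 10, 50, ?, 1250, 6250. Geometric with ratio 5.
Subsequence B: 38, -38, 38, -38, 38, -38. Alternating ±38.
So the missing entry in subsequence A is 250.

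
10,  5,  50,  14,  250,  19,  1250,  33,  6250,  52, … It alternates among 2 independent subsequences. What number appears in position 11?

Taking every 2nd term gives 2 separate tracks.
Track A: 10, 50, 250, 1250, 6250 (geometric with ratio 5).
Track B: 5, 14, 19, 33, 52 (a Fibonacci-like recurrence a_n = a_{n-1} + a_{n-2}).
The 11th slot belongs to track A; its 6th term is 31250.

31250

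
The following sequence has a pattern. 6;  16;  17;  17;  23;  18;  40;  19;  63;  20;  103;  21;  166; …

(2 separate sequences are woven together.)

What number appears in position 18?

Taking every 2nd term gives 2 separate tracks.
Track A = 6, 17, 23, 40, 63, 103, 166: Fibonacci-style (each term is the sum of the two before it).
Track B = 16, 17, 18, 19, 20, 21: arithmetic, step +1.
Term 18 comes from track B (its 9th entry): 24.

24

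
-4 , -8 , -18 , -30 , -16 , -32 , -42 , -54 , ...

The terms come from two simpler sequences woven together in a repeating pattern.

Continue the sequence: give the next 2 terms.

Positions follow the repeating pattern AABB; grouping by letter gives 2 tracks.
Track A: -4, -8, -16, -32 (a geometric progression (common ratio 2)).
Track B: -18, -30, -42, -54 (arithmetic with common difference −12).
The 9th slot belongs to track A; its 5th term is -64.
Position 10 falls in track A as its term 6, giving -128.

-64, -128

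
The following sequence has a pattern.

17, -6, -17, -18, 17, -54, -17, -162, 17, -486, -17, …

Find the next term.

Positions 1, 3, 5, … form one subsequence and positions 2, 4, 6, … form another.
Track A is 17, -17, 17, -17, 17, -17, which is the oscillation 17·(−1)^(n+1).
Track B is -6, -18, -54, -162, -486, which is geometric, ×3 each step.
Position 12 → track B, term 6 = -1458.

-1458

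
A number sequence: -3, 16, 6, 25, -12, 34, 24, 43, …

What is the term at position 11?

Odd-indexed and even-indexed terms follow separate rules.
Track A: -3, 6, -12, 24 (multiplying by -2 each time).
Track B: 16, 25, 34, 43 (arithmetic, step +9).
Position 11 falls in track A as its term 6, giving 96.

96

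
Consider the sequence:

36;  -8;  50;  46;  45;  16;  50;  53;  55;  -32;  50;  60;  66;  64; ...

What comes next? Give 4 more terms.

50, 67, 78, -128

Split by position mod 4: positions 1, 5, 9, … form one track, and each other residue class forms its own.
Track A = 36, 45, 55, 66: triangular numbers starting at T_8.
Track B = -8, 16, -32, 64: a geometric progression (common ratio -2).
Track C = 50, 50, 50: constant 50.
Track D = 46, 53, 60: linear: a_n = 39 + 7·n.
Term 15 comes from track C (its 4th entry): 50.
Position 16 falls in track D as its term 4, giving 67.
Position 17 → track A, term 5 = 78.
Position 18 falls in track B as its term 5, giving -128.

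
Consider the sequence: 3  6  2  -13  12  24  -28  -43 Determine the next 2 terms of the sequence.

48, 96

The slot pattern repeats as AABB (period 4), so there are 2 interleaved tracks.
Stream A = 3, 6, 12, 24: a geometric progression (common ratio 2).
Stream B = 2, -13, -28, -43: subtracting 15 each time.
Term 9 comes from stream A (its 5th entry): 48.
Term 10 comes from stream A (its 6th entry): 96.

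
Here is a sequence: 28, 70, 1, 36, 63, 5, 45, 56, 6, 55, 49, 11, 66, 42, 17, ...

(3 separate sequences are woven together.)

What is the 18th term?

28

Split by position mod 3 into 3 tracks.
Track A: 28, 36, 45, 55, 66 — triangular numbers n(n+1)/2 for n = 7, 8, ….
Track B: 70, 63, 56, 49, 42 — arithmetic with common difference −7.
Track C: 1, 5, 6, 11, 17 — Fibonacci-style (each term is the sum of the two before it).
Position 18 falls in track C as its term 6, giving 28.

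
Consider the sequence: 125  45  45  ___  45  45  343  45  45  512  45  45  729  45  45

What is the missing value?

Reading positions in blocks of 3 reveals the pattern ABB — 2 tracks woven together.
Subsequence A: 125, ?, 343, 512, 729 (consecutive cubes n³ from n = 5).
Subsequence B: 45, 45, 45, 45, 45, 45, 45, 45, 45, 45 (constant 45).
Filling subsequence A at index 2 by its rule yields 216.

216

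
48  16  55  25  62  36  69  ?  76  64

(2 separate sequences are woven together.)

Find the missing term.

49

Taking every 2nd term gives 2 separate tracks.
Stream A: 48, 55, 62, 69, 76. Linear: a_n = 41 + 7·n.
Stream B: 16, 25, 36, ?, 64. Consecutive squares n² from n = 4.
Filling stream B at index 4 by its rule yields 49.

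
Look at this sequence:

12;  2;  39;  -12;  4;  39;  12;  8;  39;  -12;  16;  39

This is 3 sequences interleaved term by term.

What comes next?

Read the sequence 3 terms at a time; column i is its own pattern.
Subsequence A: 12, -12, 12, -12. The oscillation 12·(−1)^(n+1).
Subsequence B: 2, 4, 8, 16. Successive powers of 2.
Subsequence C: 39, 39, 39, 39. Constant 39.
Position 13 falls in subsequence A as its term 5, giving 12.

12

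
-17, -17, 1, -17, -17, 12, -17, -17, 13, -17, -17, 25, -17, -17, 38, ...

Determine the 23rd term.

The slot pattern repeats as AAB (period 3), so there are 2 interleaved tracks.
Track A: -17, -17, -17, -17, -17, -17, -17, -17, -17, -17 (constant -17).
Track B: 1, 12, 13, 25, 38 (each term equals the sum of the previous two).
Position 23 → track A, term 16 = -17.

-17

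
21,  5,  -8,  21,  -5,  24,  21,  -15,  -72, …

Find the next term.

21

Split by position mod 3: positions 1, 4, 7, … form one track, and each other residue class forms its own.
Stream A: 21, 21, 21 — always 21.
Stream B: 5, -5, -15 — subtracting 10 each time.
Stream C: -8, 24, -72 — multiplying by -3 each time.
Position 10 falls in stream A as its term 4, giving 21.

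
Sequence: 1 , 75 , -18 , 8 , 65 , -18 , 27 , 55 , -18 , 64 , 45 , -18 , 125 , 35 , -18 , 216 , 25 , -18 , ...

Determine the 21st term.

-18

Split by position mod 3 into 3 tracks.
Subsequence A = 1, 8, 27, 64, 125, 216: perfect cubes starting at 1³.
Subsequence B = 75, 65, 55, 45, 35, 25: subtracting 10 each time.
Subsequence C = -18, -18, -18, -18, -18, -18: always -18.
The 21st slot belongs to subsequence C; its 7th term is -18.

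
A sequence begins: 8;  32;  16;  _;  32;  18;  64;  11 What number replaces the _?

Split by position mod 2 into 2 tracks.
Stream A: 8, 16, 32, 64 — a geometric progression (common ratio 2).
Stream B: 32, ?, 18, 11 — subtracting 7 each time.
The gap is stream B's term 2; the rule gives 25.

25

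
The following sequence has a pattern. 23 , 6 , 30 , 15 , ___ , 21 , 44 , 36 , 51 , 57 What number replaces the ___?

Split by position mod 2 into 2 tracks.
Track A: 23, 30, ?, 44, 51 — adding 7 each time.
Track B: 6, 15, 21, 36, 57 — a Fibonacci-like recurrence a_n = a_{n-1} + a_{n-2}.
So the missing entry in track A is 37.

37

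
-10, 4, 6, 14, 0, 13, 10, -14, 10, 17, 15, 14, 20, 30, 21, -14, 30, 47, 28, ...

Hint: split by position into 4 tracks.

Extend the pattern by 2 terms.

Taking every 4th term gives 4 separate tracks.
Subsequence A = -10, 0, 10, 20, 30: arithmetic, step +10.
Subsequence B = 4, 13, 17, 30, 47: Fibonacci-style (each term is the sum of the two before it).
Subsequence C = 6, 10, 15, 21, 28: triangular numbers n(n+1)/2 for n = 3, 4, ….
Subsequence D = 14, -14, 14, -14: oscillating between 14 and -14.
Position 20 → subsequence D, term 5 = 14.
The 21st slot belongs to subsequence A; its 6th term is 40.

14, 40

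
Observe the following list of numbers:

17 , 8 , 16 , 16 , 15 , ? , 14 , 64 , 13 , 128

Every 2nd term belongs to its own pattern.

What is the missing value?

Positions 1, 3, 5, … form one subsequence and positions 2, 4, 6, … form another.
Subsequence A: 17, 16, 15, 14, 13 — arithmetic with common difference −1.
Subsequence B: 8, 16, ?, 64, 128 — powers of 2.
Filling subsequence B at index 3 by its rule yields 32.

32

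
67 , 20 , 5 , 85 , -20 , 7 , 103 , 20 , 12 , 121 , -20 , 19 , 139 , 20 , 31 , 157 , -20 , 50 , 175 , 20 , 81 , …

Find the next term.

Read the sequence 3 terms at a time; column i is its own pattern.
Stream A: 67, 85, 103, 121, 139, 157, 175 (arithmetic with common difference +18).
Stream B: 20, -20, 20, -20, 20, -20, 20 (the oscillation 20·(−1)^(n+1)).
Stream C: 5, 7, 12, 19, 31, 50, 81 (Fibonacci-style (each term is the sum of the two before it)).
The 22nd slot belongs to stream A; its 8th term is 193.

193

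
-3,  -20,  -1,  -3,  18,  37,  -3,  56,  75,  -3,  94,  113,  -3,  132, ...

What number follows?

The slot pattern repeats as ABB (period 3), so there are 2 interleaved tracks.
Subsequence A: -3, -3, -3, -3, -3 — constant -3.
Subsequence B: -20, -1, 18, 37, 56, 75, 94, 113, 132 — linear: a_n = -39 + 19·n.
Position 15 falls in subsequence B as its term 10, giving 151.

151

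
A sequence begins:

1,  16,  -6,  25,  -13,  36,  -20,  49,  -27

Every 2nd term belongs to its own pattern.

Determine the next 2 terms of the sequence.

Odd-indexed and even-indexed terms follow separate rules.
Track A: 1, -6, -13, -20, -27 (subtracting 7 each time).
Track B: 16, 25, 36, 49 (consecutive squares n² from n = 4).
The 10th slot belongs to track B; its 5th term is 64.
Term 11 comes from track A (its 6th entry): -34.

64, -34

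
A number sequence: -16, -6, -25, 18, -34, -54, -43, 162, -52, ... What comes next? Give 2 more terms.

The terms cycle through 2 interleaved subsequences.
Track A is -16, -25, -34, -43, -52, which is subtracting 9 each time.
Track B is -6, 18, -54, 162, which is multiplying by -3 each time.
Position 10 falls in track B as its term 5, giving -486.
Position 11 falls in track A as its term 6, giving -61.

-486, -61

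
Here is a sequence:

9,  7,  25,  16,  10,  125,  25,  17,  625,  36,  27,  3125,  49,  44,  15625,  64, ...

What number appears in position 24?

1953125

Taking every 3rd term gives 3 separate tracks.
Track A = 9, 16, 25, 36, 49, 64: perfect squares starting at 3².
Track B = 7, 10, 17, 27, 44: each term equals the sum of the previous two.
Track C = 25, 125, 625, 3125, 15625: successive powers of 5.
Term 24 comes from track C (its 8th entry): 1953125.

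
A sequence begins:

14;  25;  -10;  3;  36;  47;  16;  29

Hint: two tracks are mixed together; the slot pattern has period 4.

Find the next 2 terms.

58, 69

Positions follow the repeating pattern AABB; grouping by letter gives 2 tracks.
Stream A = 14, 25, 36, 47: arithmetic, step +11.
Stream B = -10, 3, 16, 29: arithmetic, step +13.
The 9th slot belongs to stream A; its 5th term is 58.
Position 10 → stream A, term 6 = 69.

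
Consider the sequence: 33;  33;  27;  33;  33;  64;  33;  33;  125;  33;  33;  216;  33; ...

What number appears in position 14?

33

The slot pattern repeats as AAB (period 3), so there are 2 interleaved tracks.
Subsequence A: 33, 33, 33, 33, 33, 33, 33, 33, 33 — always 33.
Subsequence B: 27, 64, 125, 216 — perfect cubes starting at 3³.
Position 14 falls in subsequence A as its term 10, giving 33.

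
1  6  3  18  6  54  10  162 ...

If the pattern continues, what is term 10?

486

Taking every 2nd term gives 2 separate tracks.
Track A: 1, 3, 6, 10 — triangular numbers n(n+1)/2 for n = 1, 2, ….
Track B: 6, 18, 54, 162 — geometric, ×3 each step.
The 10th slot belongs to track B; its 5th term is 486.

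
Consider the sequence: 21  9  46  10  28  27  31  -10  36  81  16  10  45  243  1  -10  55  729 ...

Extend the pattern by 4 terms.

Read the sequence 4 terms at a time; column i is its own pattern.
Subsequence A: 21, 28, 36, 45, 55 — the triangular numbers T_6, T_7, ….
Subsequence B: 9, 27, 81, 243, 729 — successive powers of 3.
Subsequence C: 46, 31, 16, 1 — arithmetic with common difference −15.
Subsequence D: 10, -10, 10, -10 — alternating ±10.
Term 19 comes from subsequence C (its 5th entry): -14.
Position 20 falls in subsequence D as its term 5, giving 10.
Term 21 comes from subsequence A (its 6th entry): 66.
Term 22 comes from subsequence B (its 6th entry): 2187.

-14, 10, 66, 2187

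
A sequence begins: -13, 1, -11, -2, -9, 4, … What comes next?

-7

Positions 1, 3, 5, … form one subsequence and positions 2, 4, 6, … form another.
Track A: -13, -11, -9. Arithmetic with common difference +2.
Track B: 1, -2, 4. Multiplying by -2 each time.
Term 7 comes from track A (its 4th entry): -7.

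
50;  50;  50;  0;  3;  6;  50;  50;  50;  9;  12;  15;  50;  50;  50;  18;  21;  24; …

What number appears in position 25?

50

The slot pattern repeats as AAABBB (period 6), so there are 2 interleaved tracks.
Track A = 50, 50, 50, 50, 50, 50, 50, 50, 50: always 50.
Track B = 0, 3, 6, 9, 12, 15, 18, 21, 24: linear: a_n = -3 + 3·n.
Position 25 → track A, term 13 = 50.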